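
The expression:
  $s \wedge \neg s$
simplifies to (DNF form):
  $\text{False}$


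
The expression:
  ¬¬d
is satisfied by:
  {d: True}


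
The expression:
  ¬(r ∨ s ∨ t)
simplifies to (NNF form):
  ¬r ∧ ¬s ∧ ¬t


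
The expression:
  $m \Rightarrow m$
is always true.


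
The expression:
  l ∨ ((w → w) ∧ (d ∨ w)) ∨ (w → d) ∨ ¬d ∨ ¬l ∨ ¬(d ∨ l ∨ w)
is always true.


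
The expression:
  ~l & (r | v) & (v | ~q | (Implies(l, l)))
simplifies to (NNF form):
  ~l & (r | v)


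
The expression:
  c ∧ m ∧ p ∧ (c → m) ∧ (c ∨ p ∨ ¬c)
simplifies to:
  c ∧ m ∧ p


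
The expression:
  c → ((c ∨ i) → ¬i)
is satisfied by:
  {c: False, i: False}
  {i: True, c: False}
  {c: True, i: False}


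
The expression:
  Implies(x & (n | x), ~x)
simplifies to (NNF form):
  ~x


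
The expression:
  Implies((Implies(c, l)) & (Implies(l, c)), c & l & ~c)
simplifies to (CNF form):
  (c | l) & (c | ~c) & (l | ~l) & (~c | ~l)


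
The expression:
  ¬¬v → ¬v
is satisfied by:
  {v: False}


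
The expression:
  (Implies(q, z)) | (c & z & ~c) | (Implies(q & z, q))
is always true.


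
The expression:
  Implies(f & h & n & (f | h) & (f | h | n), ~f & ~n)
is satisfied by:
  {h: False, n: False, f: False}
  {f: True, h: False, n: False}
  {n: True, h: False, f: False}
  {f: True, n: True, h: False}
  {h: True, f: False, n: False}
  {f: True, h: True, n: False}
  {n: True, h: True, f: False}


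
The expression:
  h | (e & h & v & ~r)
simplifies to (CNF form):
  h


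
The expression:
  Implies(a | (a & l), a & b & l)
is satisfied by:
  {b: True, l: True, a: False}
  {b: True, l: False, a: False}
  {l: True, b: False, a: False}
  {b: False, l: False, a: False}
  {b: True, a: True, l: True}


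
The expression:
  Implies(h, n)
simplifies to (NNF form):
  n | ~h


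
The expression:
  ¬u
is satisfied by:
  {u: False}


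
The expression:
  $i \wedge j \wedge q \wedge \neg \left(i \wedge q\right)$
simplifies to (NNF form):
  $\text{False}$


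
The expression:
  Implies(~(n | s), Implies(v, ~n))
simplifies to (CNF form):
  True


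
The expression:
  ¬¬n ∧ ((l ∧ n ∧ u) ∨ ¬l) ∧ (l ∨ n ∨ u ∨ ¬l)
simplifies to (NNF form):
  n ∧ (u ∨ ¬l)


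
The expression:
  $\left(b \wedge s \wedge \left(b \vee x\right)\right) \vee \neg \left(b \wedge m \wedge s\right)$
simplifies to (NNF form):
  $\text{True}$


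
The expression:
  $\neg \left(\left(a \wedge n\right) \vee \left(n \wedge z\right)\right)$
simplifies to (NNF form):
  $\left(\neg a \wedge \neg z\right) \vee \neg n$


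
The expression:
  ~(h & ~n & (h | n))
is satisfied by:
  {n: True, h: False}
  {h: False, n: False}
  {h: True, n: True}


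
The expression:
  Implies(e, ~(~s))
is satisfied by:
  {s: True, e: False}
  {e: False, s: False}
  {e: True, s: True}


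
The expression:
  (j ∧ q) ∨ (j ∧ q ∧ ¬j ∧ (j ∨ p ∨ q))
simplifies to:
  j ∧ q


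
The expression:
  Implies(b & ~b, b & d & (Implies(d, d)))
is always true.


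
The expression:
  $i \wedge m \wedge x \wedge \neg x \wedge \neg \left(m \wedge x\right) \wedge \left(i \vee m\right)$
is never true.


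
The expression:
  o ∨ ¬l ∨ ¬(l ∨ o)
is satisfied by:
  {o: True, l: False}
  {l: False, o: False}
  {l: True, o: True}


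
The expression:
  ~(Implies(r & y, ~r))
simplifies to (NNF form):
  r & y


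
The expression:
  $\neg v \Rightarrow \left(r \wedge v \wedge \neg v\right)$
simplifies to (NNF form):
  $v$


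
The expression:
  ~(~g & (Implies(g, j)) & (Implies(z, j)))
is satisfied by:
  {z: True, g: True, j: False}
  {g: True, j: False, z: False}
  {z: True, g: True, j: True}
  {g: True, j: True, z: False}
  {z: True, j: False, g: False}


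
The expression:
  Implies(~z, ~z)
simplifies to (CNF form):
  True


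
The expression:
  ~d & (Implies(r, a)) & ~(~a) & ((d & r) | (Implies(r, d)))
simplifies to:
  a & ~d & ~r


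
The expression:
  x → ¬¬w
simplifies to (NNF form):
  w ∨ ¬x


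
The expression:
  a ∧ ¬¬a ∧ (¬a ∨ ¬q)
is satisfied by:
  {a: True, q: False}


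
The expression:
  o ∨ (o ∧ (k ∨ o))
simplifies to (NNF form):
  o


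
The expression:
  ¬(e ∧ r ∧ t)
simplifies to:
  ¬e ∨ ¬r ∨ ¬t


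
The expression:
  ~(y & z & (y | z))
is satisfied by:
  {z: False, y: False}
  {y: True, z: False}
  {z: True, y: False}


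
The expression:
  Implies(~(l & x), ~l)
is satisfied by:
  {x: True, l: False}
  {l: False, x: False}
  {l: True, x: True}


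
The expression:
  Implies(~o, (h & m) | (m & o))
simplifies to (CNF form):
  (h | o) & (m | o)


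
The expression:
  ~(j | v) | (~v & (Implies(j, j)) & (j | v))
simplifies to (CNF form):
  ~v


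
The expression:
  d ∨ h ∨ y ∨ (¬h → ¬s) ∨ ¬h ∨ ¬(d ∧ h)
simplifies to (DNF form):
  True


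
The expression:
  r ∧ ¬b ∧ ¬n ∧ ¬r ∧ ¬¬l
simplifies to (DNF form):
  False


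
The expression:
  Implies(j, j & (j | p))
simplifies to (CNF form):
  True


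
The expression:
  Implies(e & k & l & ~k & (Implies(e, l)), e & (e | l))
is always true.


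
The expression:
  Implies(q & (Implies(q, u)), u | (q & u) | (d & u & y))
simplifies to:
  True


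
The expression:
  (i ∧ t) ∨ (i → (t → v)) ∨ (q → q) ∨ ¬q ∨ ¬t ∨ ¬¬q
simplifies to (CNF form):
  True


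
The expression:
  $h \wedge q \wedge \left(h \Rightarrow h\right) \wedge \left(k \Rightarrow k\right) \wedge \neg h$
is never true.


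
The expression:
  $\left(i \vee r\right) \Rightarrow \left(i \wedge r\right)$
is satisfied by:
  {i: False, r: False}
  {r: True, i: True}


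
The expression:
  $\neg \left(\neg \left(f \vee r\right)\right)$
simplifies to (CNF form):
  $f \vee r$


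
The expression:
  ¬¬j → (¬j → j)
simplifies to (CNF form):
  True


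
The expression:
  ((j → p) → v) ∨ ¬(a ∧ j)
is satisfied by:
  {v: True, p: False, a: False, j: False}
  {j: False, p: False, v: False, a: False}
  {j: True, v: True, p: False, a: False}
  {j: True, p: False, v: False, a: False}
  {a: True, v: True, j: False, p: False}
  {a: True, j: False, p: False, v: False}
  {a: True, j: True, v: True, p: False}
  {a: True, j: True, p: False, v: False}
  {v: True, p: True, a: False, j: False}
  {p: True, a: False, v: False, j: False}
  {j: True, p: True, v: True, a: False}
  {j: True, p: True, a: False, v: False}
  {v: True, p: True, a: True, j: False}
  {p: True, a: True, j: False, v: False}
  {j: True, p: True, a: True, v: True}


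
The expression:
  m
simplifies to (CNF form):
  m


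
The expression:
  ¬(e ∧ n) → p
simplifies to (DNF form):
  p ∨ (e ∧ n)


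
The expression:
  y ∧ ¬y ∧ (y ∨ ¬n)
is never true.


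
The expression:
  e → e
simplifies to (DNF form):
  True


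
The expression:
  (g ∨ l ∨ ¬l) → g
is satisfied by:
  {g: True}


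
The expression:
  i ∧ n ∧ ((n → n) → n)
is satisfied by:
  {i: True, n: True}


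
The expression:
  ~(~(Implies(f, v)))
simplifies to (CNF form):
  v | ~f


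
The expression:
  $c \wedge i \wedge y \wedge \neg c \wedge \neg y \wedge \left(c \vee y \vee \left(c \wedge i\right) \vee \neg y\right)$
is never true.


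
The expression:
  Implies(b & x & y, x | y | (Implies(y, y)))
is always true.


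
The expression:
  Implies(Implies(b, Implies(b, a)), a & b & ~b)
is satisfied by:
  {b: True, a: False}


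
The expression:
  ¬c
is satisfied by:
  {c: False}


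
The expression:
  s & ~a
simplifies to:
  s & ~a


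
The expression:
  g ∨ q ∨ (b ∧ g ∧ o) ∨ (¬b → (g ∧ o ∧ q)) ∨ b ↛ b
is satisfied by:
  {b: True, q: True, g: True}
  {b: True, q: True, g: False}
  {b: True, g: True, q: False}
  {b: True, g: False, q: False}
  {q: True, g: True, b: False}
  {q: True, g: False, b: False}
  {g: True, q: False, b: False}


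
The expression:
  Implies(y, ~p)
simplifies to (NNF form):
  ~p | ~y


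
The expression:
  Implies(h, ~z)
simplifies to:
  ~h | ~z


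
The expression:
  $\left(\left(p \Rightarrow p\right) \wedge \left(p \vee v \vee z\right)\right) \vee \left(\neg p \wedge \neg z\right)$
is always true.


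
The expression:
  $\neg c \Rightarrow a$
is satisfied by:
  {a: True, c: True}
  {a: True, c: False}
  {c: True, a: False}


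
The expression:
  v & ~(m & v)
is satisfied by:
  {v: True, m: False}


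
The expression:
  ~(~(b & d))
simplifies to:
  b & d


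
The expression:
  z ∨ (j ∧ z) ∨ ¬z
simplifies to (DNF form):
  True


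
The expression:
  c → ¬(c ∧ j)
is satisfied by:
  {c: False, j: False}
  {j: True, c: False}
  {c: True, j: False}


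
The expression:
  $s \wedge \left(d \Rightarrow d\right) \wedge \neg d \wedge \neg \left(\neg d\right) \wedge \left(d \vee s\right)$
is never true.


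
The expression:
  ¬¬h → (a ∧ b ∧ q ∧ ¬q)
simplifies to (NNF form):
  ¬h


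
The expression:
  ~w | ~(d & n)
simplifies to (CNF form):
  ~d | ~n | ~w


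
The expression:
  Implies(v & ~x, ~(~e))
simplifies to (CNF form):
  e | x | ~v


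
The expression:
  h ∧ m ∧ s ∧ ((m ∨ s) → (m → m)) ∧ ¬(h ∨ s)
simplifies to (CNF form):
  False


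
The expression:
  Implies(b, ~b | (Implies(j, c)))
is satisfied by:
  {c: True, b: False, j: False}
  {c: False, b: False, j: False}
  {j: True, c: True, b: False}
  {j: True, c: False, b: False}
  {b: True, c: True, j: False}
  {b: True, c: False, j: False}
  {b: True, j: True, c: True}


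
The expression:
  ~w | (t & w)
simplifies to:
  t | ~w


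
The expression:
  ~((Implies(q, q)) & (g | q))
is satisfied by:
  {q: False, g: False}


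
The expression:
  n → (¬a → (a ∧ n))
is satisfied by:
  {a: True, n: False}
  {n: False, a: False}
  {n: True, a: True}


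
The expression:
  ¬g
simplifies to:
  ¬g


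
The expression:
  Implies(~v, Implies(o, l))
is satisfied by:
  {v: True, l: True, o: False}
  {v: True, o: False, l: False}
  {l: True, o: False, v: False}
  {l: False, o: False, v: False}
  {v: True, l: True, o: True}
  {v: True, o: True, l: False}
  {l: True, o: True, v: False}


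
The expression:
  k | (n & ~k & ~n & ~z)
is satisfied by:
  {k: True}


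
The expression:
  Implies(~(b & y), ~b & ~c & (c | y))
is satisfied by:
  {b: True, y: True, c: False}
  {y: True, c: False, b: False}
  {b: True, c: True, y: True}


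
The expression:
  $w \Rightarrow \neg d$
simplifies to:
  $\neg d \vee \neg w$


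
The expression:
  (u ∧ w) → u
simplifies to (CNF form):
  True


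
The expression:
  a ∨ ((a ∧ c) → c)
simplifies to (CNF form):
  True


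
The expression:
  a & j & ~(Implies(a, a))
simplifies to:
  False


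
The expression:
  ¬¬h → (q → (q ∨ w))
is always true.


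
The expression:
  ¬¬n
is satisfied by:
  {n: True}


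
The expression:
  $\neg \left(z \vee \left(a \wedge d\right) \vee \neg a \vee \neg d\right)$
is never true.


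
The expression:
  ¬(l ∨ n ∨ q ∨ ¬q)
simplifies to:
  False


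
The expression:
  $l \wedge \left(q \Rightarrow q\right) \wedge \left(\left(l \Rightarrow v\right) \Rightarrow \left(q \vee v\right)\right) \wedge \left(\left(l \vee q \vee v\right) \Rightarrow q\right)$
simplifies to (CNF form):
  $l \wedge q$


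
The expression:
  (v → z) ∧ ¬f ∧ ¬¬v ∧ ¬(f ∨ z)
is never true.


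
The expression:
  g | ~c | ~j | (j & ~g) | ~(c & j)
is always true.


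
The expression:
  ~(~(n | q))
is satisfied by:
  {n: True, q: True}
  {n: True, q: False}
  {q: True, n: False}


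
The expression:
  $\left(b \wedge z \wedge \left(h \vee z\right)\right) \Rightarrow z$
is always true.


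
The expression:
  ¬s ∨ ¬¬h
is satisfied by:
  {h: True, s: False}
  {s: False, h: False}
  {s: True, h: True}


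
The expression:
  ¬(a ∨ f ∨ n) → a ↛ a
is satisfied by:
  {n: True, a: True, f: True}
  {n: True, a: True, f: False}
  {n: True, f: True, a: False}
  {n: True, f: False, a: False}
  {a: True, f: True, n: False}
  {a: True, f: False, n: False}
  {f: True, a: False, n: False}


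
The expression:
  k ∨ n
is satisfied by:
  {n: True, k: True}
  {n: True, k: False}
  {k: True, n: False}


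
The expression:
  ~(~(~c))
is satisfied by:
  {c: False}


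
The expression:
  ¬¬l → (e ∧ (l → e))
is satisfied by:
  {e: True, l: False}
  {l: False, e: False}
  {l: True, e: True}


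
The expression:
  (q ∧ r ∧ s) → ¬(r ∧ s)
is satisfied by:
  {s: False, q: False, r: False}
  {r: True, s: False, q: False}
  {q: True, s: False, r: False}
  {r: True, q: True, s: False}
  {s: True, r: False, q: False}
  {r: True, s: True, q: False}
  {q: True, s: True, r: False}


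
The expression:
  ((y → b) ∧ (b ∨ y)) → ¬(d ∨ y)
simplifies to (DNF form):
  (¬d ∧ ¬y) ∨ ¬b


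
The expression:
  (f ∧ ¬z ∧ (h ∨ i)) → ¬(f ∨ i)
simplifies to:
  z ∨ (¬h ∧ ¬i) ∨ ¬f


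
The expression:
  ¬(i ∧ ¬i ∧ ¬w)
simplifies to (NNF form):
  True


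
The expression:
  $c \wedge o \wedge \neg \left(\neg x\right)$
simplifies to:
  $c \wedge o \wedge x$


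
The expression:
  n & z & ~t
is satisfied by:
  {z: True, n: True, t: False}


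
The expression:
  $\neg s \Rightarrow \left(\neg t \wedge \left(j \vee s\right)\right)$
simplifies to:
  $s \vee \left(j \wedge \neg t\right)$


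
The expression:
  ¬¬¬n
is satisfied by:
  {n: False}


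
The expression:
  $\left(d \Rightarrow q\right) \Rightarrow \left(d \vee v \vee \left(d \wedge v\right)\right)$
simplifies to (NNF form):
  $d \vee v$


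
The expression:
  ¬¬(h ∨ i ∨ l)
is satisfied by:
  {i: True, l: True, h: True}
  {i: True, l: True, h: False}
  {i: True, h: True, l: False}
  {i: True, h: False, l: False}
  {l: True, h: True, i: False}
  {l: True, h: False, i: False}
  {h: True, l: False, i: False}


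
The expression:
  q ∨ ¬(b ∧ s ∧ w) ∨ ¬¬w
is always true.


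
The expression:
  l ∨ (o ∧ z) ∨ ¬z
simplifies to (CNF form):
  l ∨ o ∨ ¬z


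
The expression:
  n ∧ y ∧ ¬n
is never true.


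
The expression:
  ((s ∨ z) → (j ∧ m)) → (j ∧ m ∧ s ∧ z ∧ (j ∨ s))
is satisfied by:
  {z: True, s: True, m: False, j: False}
  {j: True, z: True, s: True, m: False}
  {z: True, m: True, s: True, j: False}
  {j: True, z: True, m: True, s: True}
  {z: True, s: False, m: False, j: False}
  {z: True, j: True, s: False, m: False}
  {z: True, m: True, s: False, j: False}
  {s: True, j: False, m: False, z: False}
  {j: True, s: True, m: False, z: False}
  {m: True, s: True, j: False, z: False}


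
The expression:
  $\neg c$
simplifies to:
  $\neg c$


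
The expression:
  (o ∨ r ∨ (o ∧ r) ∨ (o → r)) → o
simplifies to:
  o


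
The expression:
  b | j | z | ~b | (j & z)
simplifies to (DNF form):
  True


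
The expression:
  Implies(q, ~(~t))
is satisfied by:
  {t: True, q: False}
  {q: False, t: False}
  {q: True, t: True}


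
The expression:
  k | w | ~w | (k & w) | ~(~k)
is always true.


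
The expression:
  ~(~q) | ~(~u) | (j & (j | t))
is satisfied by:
  {q: True, u: True, j: True}
  {q: True, u: True, j: False}
  {q: True, j: True, u: False}
  {q: True, j: False, u: False}
  {u: True, j: True, q: False}
  {u: True, j: False, q: False}
  {j: True, u: False, q: False}


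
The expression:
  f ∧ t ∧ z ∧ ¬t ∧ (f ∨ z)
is never true.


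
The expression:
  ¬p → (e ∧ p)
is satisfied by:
  {p: True}


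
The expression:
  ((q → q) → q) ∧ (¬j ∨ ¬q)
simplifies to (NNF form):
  q ∧ ¬j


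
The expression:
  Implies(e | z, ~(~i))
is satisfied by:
  {i: True, z: False, e: False}
  {i: True, e: True, z: False}
  {i: True, z: True, e: False}
  {i: True, e: True, z: True}
  {e: False, z: False, i: False}


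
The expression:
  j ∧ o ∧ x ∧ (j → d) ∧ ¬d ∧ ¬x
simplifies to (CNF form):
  False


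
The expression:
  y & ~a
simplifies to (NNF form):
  y & ~a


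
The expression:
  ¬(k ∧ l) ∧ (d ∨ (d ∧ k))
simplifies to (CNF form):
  d ∧ (¬k ∨ ¬l)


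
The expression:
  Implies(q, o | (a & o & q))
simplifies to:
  o | ~q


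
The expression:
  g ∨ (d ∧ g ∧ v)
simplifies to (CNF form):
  g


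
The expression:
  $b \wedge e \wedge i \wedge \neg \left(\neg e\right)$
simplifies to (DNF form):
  $b \wedge e \wedge i$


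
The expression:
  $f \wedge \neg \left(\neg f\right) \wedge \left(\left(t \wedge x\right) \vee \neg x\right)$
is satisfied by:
  {f: True, t: True, x: False}
  {f: True, t: False, x: False}
  {f: True, x: True, t: True}


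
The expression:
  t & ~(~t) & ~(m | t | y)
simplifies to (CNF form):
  False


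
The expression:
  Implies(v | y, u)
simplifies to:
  u | (~v & ~y)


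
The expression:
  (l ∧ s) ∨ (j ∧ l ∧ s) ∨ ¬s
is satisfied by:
  {l: True, s: False}
  {s: False, l: False}
  {s: True, l: True}


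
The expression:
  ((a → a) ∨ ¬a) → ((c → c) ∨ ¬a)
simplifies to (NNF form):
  True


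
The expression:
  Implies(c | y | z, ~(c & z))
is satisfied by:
  {c: False, z: False}
  {z: True, c: False}
  {c: True, z: False}


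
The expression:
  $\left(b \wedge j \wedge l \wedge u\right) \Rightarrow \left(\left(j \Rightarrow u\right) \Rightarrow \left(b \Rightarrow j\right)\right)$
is always true.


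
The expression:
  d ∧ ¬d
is never true.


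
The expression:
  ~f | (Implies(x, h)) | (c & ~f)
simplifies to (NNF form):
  h | ~f | ~x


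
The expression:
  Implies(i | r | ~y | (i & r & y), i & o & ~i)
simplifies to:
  y & ~i & ~r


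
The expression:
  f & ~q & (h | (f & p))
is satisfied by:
  {p: True, h: True, f: True, q: False}
  {p: True, f: True, q: False, h: False}
  {h: True, f: True, q: False, p: False}


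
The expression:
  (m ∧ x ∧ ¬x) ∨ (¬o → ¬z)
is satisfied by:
  {o: True, z: False}
  {z: False, o: False}
  {z: True, o: True}


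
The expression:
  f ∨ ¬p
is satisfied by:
  {f: True, p: False}
  {p: False, f: False}
  {p: True, f: True}


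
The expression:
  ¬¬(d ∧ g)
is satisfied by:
  {d: True, g: True}


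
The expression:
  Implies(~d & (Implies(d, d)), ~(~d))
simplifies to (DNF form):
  d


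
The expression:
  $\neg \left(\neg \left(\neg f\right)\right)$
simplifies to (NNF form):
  $\neg f$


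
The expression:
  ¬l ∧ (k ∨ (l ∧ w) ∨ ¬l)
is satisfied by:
  {l: False}


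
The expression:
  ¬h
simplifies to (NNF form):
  ¬h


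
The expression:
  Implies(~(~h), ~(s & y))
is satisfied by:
  {s: False, y: False, h: False}
  {h: True, s: False, y: False}
  {y: True, s: False, h: False}
  {h: True, y: True, s: False}
  {s: True, h: False, y: False}
  {h: True, s: True, y: False}
  {y: True, s: True, h: False}


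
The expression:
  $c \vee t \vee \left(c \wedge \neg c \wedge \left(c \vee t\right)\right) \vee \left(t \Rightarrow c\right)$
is always true.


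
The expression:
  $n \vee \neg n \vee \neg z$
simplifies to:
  $\text{True}$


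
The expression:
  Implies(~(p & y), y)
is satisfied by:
  {y: True}


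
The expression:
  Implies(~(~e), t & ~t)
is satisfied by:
  {e: False}


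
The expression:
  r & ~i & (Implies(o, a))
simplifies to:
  r & ~i & (a | ~o)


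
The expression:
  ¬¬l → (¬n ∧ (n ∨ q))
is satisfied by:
  {q: True, l: False, n: False}
  {q: False, l: False, n: False}
  {n: True, q: True, l: False}
  {n: True, q: False, l: False}
  {l: True, q: True, n: False}


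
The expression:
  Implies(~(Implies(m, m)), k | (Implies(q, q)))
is always true.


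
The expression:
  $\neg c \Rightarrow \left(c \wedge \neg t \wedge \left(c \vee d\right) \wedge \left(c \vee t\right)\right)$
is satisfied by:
  {c: True}


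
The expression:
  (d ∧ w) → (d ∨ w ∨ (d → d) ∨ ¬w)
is always true.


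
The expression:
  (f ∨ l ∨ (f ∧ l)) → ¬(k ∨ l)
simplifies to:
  ¬l ∧ (¬f ∨ ¬k)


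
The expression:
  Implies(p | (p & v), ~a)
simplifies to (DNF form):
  ~a | ~p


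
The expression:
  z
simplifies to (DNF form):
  z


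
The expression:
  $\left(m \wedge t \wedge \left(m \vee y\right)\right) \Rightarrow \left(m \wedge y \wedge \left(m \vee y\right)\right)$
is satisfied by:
  {y: True, m: False, t: False}
  {m: False, t: False, y: False}
  {y: True, t: True, m: False}
  {t: True, m: False, y: False}
  {y: True, m: True, t: False}
  {m: True, y: False, t: False}
  {y: True, t: True, m: True}


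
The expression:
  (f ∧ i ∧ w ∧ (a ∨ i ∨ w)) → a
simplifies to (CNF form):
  a ∨ ¬f ∨ ¬i ∨ ¬w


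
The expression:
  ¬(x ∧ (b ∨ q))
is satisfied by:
  {b: False, x: False, q: False}
  {q: True, b: False, x: False}
  {b: True, q: False, x: False}
  {q: True, b: True, x: False}
  {x: True, q: False, b: False}


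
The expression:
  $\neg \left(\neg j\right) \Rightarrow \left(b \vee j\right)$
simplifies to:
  $\text{True}$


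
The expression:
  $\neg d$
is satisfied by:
  {d: False}


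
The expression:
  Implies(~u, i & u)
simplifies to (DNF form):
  u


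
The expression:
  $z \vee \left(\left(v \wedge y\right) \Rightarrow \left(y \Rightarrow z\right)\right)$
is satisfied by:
  {z: True, v: False, y: False}
  {v: False, y: False, z: False}
  {y: True, z: True, v: False}
  {y: True, v: False, z: False}
  {z: True, v: True, y: False}
  {v: True, z: False, y: False}
  {y: True, v: True, z: True}


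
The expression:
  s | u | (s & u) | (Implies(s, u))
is always true.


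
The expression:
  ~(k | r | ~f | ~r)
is never true.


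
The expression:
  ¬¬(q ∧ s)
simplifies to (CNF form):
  q ∧ s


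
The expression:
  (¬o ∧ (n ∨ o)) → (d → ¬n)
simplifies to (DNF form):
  o ∨ ¬d ∨ ¬n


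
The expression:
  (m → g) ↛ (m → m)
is never true.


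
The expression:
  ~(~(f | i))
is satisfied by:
  {i: True, f: True}
  {i: True, f: False}
  {f: True, i: False}


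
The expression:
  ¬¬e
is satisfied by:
  {e: True}


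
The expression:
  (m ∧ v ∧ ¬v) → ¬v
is always true.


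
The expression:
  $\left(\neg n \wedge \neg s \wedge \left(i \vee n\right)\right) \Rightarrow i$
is always true.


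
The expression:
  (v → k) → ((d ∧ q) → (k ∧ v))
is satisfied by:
  {v: True, d: False, q: False}
  {v: False, d: False, q: False}
  {q: True, v: True, d: False}
  {q: True, v: False, d: False}
  {d: True, v: True, q: False}
  {d: True, v: False, q: False}
  {d: True, q: True, v: True}


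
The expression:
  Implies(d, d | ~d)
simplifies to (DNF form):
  True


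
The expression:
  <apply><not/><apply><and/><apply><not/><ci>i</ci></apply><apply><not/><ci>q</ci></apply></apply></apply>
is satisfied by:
  {i: True, q: True}
  {i: True, q: False}
  {q: True, i: False}


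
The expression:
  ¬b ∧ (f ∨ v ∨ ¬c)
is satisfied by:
  {v: True, f: True, c: False, b: False}
  {v: True, f: False, c: False, b: False}
  {f: True, v: False, c: False, b: False}
  {v: False, f: False, c: False, b: False}
  {v: True, c: True, f: True, b: False}
  {v: True, c: True, f: False, b: False}
  {c: True, f: True, v: False, b: False}


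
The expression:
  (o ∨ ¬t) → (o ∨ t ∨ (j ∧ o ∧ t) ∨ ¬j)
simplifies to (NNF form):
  o ∨ t ∨ ¬j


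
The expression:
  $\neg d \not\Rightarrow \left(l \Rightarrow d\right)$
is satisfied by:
  {l: True, d: False}


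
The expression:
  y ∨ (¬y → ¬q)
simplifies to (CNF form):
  y ∨ ¬q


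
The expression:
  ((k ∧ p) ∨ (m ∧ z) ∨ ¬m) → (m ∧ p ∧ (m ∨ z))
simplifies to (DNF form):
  (m ∧ p) ∨ (m ∧ ¬z)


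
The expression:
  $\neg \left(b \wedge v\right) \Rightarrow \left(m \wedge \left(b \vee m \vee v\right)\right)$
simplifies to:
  $m \vee \left(b \wedge v\right)$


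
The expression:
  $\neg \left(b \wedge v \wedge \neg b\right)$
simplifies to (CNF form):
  $\text{True}$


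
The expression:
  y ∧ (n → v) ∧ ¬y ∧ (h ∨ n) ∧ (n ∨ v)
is never true.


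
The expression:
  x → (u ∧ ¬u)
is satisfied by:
  {x: False}


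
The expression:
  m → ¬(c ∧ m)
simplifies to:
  ¬c ∨ ¬m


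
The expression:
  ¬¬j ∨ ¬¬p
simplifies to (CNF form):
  j ∨ p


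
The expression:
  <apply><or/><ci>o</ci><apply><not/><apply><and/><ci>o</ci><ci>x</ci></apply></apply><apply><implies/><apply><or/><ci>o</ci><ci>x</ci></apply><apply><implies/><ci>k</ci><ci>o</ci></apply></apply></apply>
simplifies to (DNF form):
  <true/>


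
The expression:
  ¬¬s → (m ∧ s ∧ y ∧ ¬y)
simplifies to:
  ¬s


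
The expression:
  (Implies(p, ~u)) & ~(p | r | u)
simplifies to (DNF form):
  ~p & ~r & ~u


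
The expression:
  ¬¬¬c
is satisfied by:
  {c: False}


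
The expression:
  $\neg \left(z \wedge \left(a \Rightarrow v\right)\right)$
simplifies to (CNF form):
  $\left(a \vee \neg z\right) \wedge \left(\neg v \vee \neg z\right)$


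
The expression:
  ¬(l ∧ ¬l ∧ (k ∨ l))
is always true.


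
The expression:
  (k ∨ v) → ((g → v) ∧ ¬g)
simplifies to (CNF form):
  (¬g ∨ ¬k) ∧ (¬g ∨ ¬v)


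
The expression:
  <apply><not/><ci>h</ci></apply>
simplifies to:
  <apply><not/><ci>h</ci></apply>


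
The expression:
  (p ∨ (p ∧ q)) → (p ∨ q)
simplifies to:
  True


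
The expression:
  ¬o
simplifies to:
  ¬o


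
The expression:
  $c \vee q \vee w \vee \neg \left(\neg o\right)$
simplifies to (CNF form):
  $c \vee o \vee q \vee w$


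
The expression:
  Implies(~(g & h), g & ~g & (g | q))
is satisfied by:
  {h: True, g: True}


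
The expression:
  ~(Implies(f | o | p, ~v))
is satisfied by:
  {o: True, p: True, f: True, v: True}
  {o: True, p: True, v: True, f: False}
  {o: True, f: True, v: True, p: False}
  {o: True, v: True, f: False, p: False}
  {p: True, v: True, f: True, o: False}
  {p: True, v: True, f: False, o: False}
  {v: True, f: True, p: False, o: False}


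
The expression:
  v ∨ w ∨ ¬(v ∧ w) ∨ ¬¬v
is always true.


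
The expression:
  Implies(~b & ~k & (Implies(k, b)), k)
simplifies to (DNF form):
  b | k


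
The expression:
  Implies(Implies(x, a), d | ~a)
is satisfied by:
  {d: True, a: False}
  {a: False, d: False}
  {a: True, d: True}


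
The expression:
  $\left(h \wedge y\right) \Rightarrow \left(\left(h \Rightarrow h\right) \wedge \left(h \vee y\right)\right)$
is always true.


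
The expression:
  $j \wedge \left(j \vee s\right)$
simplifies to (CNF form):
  $j$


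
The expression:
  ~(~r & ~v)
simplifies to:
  r | v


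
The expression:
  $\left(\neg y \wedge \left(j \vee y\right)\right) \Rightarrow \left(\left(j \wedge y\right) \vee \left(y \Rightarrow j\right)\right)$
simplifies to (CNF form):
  $\text{True}$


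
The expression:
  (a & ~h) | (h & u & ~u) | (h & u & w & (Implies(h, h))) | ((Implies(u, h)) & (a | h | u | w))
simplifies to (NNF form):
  a | h | (w & ~u)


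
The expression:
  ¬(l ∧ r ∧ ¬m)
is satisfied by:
  {m: True, l: False, r: False}
  {l: False, r: False, m: False}
  {r: True, m: True, l: False}
  {r: True, l: False, m: False}
  {m: True, l: True, r: False}
  {l: True, m: False, r: False}
  {r: True, l: True, m: True}


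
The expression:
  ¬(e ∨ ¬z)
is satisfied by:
  {z: True, e: False}


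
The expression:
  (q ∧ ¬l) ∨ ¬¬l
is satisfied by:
  {q: True, l: True}
  {q: True, l: False}
  {l: True, q: False}


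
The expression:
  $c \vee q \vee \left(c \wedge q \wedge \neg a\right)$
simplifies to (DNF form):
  $c \vee q$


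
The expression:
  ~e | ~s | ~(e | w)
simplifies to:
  ~e | ~s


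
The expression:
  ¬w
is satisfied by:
  {w: False}


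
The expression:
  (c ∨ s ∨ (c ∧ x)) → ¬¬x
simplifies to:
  x ∨ (¬c ∧ ¬s)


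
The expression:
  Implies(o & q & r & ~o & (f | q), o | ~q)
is always true.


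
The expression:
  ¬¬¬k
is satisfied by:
  {k: False}


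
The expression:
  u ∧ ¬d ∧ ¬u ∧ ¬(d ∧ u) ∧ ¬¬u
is never true.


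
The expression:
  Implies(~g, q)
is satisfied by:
  {q: True, g: True}
  {q: True, g: False}
  {g: True, q: False}


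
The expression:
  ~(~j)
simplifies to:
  j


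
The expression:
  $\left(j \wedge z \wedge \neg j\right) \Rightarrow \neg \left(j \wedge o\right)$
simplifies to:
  $\text{True}$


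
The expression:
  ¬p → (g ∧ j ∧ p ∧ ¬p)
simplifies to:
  p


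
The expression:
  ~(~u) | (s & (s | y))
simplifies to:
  s | u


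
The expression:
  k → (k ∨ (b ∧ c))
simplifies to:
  True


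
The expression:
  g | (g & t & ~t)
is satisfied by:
  {g: True}


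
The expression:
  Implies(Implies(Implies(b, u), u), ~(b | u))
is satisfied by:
  {u: False, b: False}


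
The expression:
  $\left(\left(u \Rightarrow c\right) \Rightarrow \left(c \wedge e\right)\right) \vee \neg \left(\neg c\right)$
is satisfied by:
  {c: True, u: True}
  {c: True, u: False}
  {u: True, c: False}


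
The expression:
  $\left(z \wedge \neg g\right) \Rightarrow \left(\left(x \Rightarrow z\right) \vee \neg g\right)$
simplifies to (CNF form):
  $\text{True}$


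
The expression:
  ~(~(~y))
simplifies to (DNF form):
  ~y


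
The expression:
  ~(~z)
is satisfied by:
  {z: True}


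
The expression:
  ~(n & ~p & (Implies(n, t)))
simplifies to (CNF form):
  p | ~n | ~t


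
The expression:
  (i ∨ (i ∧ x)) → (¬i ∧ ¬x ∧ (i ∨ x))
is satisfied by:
  {i: False}


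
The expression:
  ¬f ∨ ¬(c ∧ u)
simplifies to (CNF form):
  ¬c ∨ ¬f ∨ ¬u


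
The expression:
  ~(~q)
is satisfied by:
  {q: True}


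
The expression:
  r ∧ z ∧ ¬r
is never true.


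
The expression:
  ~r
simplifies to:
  ~r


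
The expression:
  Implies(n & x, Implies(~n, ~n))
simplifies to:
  True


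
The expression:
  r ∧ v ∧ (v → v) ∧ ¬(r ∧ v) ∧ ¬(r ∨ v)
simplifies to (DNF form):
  False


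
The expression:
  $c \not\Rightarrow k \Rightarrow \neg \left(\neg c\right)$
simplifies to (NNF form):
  $\text{True}$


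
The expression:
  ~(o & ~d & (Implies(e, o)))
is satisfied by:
  {d: True, o: False}
  {o: False, d: False}
  {o: True, d: True}


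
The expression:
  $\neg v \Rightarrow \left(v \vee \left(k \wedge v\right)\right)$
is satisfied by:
  {v: True}


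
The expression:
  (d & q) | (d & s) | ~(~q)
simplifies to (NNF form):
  q | (d & s)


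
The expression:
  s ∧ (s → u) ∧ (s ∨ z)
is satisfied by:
  {u: True, s: True}


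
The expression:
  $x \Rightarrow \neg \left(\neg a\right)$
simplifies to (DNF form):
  $a \vee \neg x$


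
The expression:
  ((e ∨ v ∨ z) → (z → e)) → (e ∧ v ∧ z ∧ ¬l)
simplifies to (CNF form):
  z ∧ (v ∨ ¬e) ∧ (¬e ∨ ¬l)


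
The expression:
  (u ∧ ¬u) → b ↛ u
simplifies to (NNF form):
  True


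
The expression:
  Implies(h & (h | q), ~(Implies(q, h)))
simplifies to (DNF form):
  ~h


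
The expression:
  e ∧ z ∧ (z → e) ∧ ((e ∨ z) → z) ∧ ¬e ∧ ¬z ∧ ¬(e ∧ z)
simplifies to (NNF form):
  False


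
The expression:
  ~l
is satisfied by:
  {l: False}


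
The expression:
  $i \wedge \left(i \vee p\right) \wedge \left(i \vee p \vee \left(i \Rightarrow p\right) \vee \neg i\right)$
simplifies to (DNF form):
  $i$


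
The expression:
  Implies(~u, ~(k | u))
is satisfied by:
  {u: True, k: False}
  {k: False, u: False}
  {k: True, u: True}


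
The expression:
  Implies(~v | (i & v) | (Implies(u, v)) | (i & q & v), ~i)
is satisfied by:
  {i: False}


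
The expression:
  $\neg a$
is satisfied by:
  {a: False}


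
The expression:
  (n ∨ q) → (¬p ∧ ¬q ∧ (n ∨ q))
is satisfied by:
  {q: False, p: False, n: False}
  {n: True, q: False, p: False}
  {p: True, q: False, n: False}


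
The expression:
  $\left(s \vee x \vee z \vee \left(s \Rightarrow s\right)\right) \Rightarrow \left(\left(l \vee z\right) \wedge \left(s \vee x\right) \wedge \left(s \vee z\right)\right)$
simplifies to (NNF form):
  $\left(l \wedge s\right) \vee \left(s \wedge z\right) \vee \left(x \wedge z\right)$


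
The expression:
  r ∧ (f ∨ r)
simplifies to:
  r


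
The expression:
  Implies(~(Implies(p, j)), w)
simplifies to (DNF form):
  j | w | ~p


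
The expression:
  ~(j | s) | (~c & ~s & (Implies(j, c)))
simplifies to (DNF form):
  ~j & ~s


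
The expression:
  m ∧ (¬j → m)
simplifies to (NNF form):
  m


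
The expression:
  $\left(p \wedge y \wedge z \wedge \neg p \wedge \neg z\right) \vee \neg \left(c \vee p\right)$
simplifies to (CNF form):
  $\neg c \wedge \neg p$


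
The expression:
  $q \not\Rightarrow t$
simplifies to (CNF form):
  $q \wedge \neg t$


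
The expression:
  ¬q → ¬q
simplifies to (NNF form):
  True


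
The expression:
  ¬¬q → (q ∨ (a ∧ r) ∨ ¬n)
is always true.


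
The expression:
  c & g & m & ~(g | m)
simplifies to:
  False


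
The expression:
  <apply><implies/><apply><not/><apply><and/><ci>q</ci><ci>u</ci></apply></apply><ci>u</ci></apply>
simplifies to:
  <ci>u</ci>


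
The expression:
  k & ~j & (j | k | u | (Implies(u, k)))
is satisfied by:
  {k: True, j: False}


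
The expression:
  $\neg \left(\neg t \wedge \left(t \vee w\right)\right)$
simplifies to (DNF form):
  $t \vee \neg w$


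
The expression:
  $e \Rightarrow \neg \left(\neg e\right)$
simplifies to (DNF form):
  $\text{True}$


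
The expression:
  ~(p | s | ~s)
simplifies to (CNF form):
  False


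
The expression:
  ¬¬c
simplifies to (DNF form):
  c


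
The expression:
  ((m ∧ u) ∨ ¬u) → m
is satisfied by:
  {m: True, u: True}
  {m: True, u: False}
  {u: True, m: False}


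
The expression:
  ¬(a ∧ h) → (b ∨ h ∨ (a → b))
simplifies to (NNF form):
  b ∨ h ∨ ¬a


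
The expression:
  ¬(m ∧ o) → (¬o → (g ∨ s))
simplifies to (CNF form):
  g ∨ o ∨ s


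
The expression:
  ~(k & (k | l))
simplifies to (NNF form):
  ~k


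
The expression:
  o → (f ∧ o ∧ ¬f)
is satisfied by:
  {o: False}


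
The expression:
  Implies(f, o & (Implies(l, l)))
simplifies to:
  o | ~f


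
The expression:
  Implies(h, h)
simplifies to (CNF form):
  True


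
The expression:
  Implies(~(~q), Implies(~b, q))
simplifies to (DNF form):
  True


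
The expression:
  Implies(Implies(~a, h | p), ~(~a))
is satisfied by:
  {a: True, h: False, p: False}
  {a: True, p: True, h: False}
  {a: True, h: True, p: False}
  {a: True, p: True, h: True}
  {p: False, h: False, a: False}


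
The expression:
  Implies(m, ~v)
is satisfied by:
  {m: False, v: False}
  {v: True, m: False}
  {m: True, v: False}


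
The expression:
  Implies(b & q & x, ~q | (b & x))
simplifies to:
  True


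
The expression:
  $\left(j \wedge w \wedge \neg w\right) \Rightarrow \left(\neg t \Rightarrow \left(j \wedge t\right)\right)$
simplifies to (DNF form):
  $\text{True}$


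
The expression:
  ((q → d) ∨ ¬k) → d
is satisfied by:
  {d: True, q: True, k: True}
  {d: True, q: True, k: False}
  {d: True, k: True, q: False}
  {d: True, k: False, q: False}
  {q: True, k: True, d: False}


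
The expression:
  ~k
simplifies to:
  ~k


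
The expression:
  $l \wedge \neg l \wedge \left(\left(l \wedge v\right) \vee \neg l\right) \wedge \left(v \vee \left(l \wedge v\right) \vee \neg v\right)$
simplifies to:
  $\text{False}$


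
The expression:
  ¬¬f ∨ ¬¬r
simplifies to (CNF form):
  f ∨ r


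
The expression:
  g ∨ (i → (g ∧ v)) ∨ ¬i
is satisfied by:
  {g: True, i: False}
  {i: False, g: False}
  {i: True, g: True}


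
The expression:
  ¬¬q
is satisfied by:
  {q: True}


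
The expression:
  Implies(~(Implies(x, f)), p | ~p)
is always true.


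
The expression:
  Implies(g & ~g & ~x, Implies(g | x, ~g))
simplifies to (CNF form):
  True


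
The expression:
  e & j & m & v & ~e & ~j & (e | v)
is never true.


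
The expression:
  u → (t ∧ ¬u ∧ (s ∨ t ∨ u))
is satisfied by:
  {u: False}


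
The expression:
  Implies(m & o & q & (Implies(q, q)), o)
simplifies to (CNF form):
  True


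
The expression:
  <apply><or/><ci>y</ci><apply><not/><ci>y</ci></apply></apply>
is always true.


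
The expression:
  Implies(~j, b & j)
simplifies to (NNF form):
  j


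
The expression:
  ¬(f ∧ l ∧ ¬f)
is always true.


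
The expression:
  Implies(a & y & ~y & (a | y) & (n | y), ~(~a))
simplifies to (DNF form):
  True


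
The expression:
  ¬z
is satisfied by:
  {z: False}


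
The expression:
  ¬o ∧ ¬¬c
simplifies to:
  c ∧ ¬o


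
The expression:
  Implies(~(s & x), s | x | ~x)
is always true.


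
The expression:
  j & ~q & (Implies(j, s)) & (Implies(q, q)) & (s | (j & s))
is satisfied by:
  {j: True, s: True, q: False}


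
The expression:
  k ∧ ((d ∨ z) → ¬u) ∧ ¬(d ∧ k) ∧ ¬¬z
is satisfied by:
  {k: True, z: True, u: False, d: False}


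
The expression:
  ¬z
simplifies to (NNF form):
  ¬z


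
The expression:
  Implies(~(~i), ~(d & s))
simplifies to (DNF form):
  ~d | ~i | ~s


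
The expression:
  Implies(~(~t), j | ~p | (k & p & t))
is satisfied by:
  {j: True, k: True, p: False, t: False}
  {j: True, p: False, t: False, k: False}
  {k: True, p: False, t: False, j: False}
  {k: False, p: False, t: False, j: False}
  {j: True, t: True, k: True, p: False}
  {j: True, t: True, k: False, p: False}
  {t: True, k: True, j: False, p: False}
  {t: True, j: False, p: False, k: False}
  {k: True, j: True, p: True, t: False}
  {j: True, p: True, k: False, t: False}
  {k: True, p: True, j: False, t: False}
  {p: True, j: False, t: False, k: False}
  {j: True, t: True, p: True, k: True}
  {j: True, t: True, p: True, k: False}
  {t: True, p: True, k: True, j: False}


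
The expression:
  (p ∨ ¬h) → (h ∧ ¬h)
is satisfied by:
  {h: True, p: False}


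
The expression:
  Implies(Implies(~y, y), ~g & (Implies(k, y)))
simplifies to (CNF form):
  ~g | ~y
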